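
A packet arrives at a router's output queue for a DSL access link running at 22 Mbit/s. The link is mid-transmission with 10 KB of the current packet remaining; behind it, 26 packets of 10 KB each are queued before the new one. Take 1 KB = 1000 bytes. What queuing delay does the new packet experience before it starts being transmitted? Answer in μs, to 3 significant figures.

98200 μs

Each queued packet: L/R = 80000/22000000 = 3636.36 μs.
26 queued → 94545.5 μs.
Plus remaining 80000 bits of current packet: 3636.36 μs.
Queuing delay = 98200 μs.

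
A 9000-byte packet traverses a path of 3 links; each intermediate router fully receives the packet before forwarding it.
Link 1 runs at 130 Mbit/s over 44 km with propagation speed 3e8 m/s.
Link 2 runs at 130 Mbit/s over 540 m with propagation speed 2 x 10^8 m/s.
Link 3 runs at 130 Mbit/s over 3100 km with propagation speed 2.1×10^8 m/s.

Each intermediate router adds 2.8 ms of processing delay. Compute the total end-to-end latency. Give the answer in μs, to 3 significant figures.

L = 9000 × 8 = 72000 bits.
Transmission delay per hop = L/R = 72000/130000000 = 553.846 μs; 3 hops → 1661.54 μs.
Propagation delays (d/s per hop): 146.667, 2.7, 14761.9 μs; sum = 14911.3 μs.
Processing at 2 router(s): 2 × 2.8 ms = 5600 μs.
End-to-end = 22200 μs.

22200 μs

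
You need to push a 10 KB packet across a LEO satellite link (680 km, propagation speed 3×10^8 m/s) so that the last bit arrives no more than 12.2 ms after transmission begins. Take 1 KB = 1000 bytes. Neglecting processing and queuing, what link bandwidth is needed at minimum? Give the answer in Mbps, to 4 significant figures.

8.054 Mbps

L = 80000 bits.
Propagation delay = 680000 / 300000000 = 2.26667 ms.
Transmission budget = 12.2 − 2.26667 = 9.93333 ms.
R ≥ L / t_tx = 80000 bits / 0.00993333 s = 8.054 Mbps.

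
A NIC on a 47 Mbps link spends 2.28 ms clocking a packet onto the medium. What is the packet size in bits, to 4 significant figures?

L = R × t_tx = 47000000 b/s × 0.00228 s = 107160 bits.

107200 bits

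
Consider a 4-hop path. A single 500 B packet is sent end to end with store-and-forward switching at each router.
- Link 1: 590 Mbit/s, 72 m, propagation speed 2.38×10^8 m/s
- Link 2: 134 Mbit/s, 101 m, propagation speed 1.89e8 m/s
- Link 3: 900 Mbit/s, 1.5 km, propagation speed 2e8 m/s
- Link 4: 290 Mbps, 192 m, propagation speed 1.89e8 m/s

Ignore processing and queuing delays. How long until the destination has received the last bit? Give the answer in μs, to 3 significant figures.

L = 500 × 8 = 4000 bits.
Transmission delays (L/R per hop): 6.77966, 29.8507, 4.44444, 13.7931 μs; sum = 54.868 μs.
Propagation delays (d/s per hop): 0.302521, 0.534392, 7.5, 1.01587 μs; sum = 9.35279 μs.
End-to-end = 64.2 μs.

64.2 μs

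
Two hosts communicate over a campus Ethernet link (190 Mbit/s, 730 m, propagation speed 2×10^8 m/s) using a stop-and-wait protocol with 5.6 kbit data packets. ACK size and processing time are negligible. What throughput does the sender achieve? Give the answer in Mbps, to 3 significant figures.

t_tx = L/R = 5600/190000000 = 2.94737e-05 s.
t_prop = 730/200000000 = 3.65e-06 s; RTT = 7.3e-06 s.
Cycle = t_tx + RTT = 3.67737e-05 s.
Throughput = L / cycle = 5600 / 3.67737e-05 = 152 Mbps.

152 Mbps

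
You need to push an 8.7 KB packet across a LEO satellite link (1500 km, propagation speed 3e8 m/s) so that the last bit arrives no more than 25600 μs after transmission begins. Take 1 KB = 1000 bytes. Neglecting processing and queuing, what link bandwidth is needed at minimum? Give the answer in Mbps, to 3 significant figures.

L = 69600 bits.
Propagation delay = 1500000 / 300000000 = 5000 μs.
Transmission budget = 25600 − 5000 = 20600 μs.
R ≥ L / t_tx = 69600 bits / 0.0206 s = 3.38 Mbps.

3.38 Mbps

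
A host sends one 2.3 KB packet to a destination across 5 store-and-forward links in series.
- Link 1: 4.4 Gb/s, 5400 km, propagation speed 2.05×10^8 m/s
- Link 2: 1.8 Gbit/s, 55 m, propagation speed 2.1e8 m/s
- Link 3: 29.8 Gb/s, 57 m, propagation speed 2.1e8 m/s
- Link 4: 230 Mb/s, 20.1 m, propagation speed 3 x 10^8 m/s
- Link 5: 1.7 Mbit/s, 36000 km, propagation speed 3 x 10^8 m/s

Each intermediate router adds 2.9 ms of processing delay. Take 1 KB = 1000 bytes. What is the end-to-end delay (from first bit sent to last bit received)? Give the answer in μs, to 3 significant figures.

169000 μs

L = 18400 bits.
Transmission delays (L/R per hop): 4.18182, 10.2222, 0.61745, 80, 10823.5 μs; sum = 10918.6 μs.
Propagation delays (d/s per hop): 26341.5, 0.261905, 0.271429, 0.067, 120000 μs; sum = 146342 μs.
Processing at 4 router(s): 4 × 2.9 ms = 11600 μs.
End-to-end = 169000 μs.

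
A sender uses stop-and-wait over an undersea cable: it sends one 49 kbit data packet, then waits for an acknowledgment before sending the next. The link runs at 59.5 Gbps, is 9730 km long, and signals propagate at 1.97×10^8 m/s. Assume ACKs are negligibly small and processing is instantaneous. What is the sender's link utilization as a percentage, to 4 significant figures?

0.0008337 %

t_tx = L/R = 49000/59500000000 = 8.23529e-07 s.
t_prop = 9730000/197000000 = 0.0493909 s; RTT = 0.0987817 s.
Cycle = t_tx + RTT = 0.0987825 s.
Utilization = t_tx / cycle = 8.23529e-07/0.0987825 = 0.0008337 %.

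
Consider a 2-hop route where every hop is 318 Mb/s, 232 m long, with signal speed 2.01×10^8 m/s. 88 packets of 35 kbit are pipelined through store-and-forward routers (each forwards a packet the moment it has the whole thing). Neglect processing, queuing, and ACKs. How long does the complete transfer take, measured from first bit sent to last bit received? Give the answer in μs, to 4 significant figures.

Per-hop transmission t_tx = L/R = 35000/318000000 = 110.063 μs.
Per-hop propagation t_prop = 232/2.01e+08 = 1.15423 μs.
Pipeline fill: first packet needs 2·t_tx to clear all hops; remaining 87 packets each add one t_tx.
Total = (2+88-1)·t_tx + 2·t_prop = 89·110.063 + 2·1.15423 = 9798 μs.

9798 μs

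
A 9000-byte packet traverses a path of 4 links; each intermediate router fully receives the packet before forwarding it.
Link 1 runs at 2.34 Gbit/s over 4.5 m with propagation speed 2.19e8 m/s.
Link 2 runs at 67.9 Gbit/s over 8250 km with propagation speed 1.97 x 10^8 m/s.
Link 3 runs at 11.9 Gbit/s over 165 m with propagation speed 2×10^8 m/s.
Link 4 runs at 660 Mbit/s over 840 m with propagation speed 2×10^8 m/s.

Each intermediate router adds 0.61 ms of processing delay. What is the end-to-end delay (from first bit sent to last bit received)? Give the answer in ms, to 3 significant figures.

L = 9000 × 8 = 72000 bits.
Transmission delays (L/R per hop): 0.0307692, 0.00106038, 0.00605042, 0.109091 ms; sum = 0.146971 ms.
Propagation delays (d/s per hop): 2.05479e-05, 41.8782, 0.000825, 0.0042 ms; sum = 41.8832 ms.
Processing at 3 router(s): 3 × 0.61 ms = 1.83 ms.
End-to-end = 43.9 ms.

43.9 ms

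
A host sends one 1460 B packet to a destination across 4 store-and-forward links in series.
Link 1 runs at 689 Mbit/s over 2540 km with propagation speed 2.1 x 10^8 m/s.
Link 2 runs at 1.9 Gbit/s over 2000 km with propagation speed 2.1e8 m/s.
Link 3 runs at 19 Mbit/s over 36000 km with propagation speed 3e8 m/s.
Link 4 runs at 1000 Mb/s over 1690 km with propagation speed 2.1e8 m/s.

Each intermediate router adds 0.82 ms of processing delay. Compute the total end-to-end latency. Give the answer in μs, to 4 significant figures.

L = 1460 × 8 = 11680 bits.
Transmission delays (L/R per hop): 16.9521, 6.14737, 614.737, 11.68 μs; sum = 649.516 μs.
Propagation delays (d/s per hop): 12095.2, 9523.81, 120000, 8047.62 μs; sum = 149667 μs.
Processing at 3 router(s): 3 × 0.82 ms = 2460 μs.
End-to-end = 152800 μs.

152800 μs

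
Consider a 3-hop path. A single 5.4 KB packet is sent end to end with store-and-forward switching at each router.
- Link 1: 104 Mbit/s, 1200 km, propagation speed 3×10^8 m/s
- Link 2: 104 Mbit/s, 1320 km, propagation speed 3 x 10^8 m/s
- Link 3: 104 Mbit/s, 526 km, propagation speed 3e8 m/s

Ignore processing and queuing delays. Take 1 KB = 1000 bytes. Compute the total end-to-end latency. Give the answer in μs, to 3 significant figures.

L = 43200 bits.
Transmission delay per hop = L/R = 43200/104000000 = 415.385 μs; 3 hops → 1246.15 μs.
Propagation delays (d/s per hop): 4000, 4400, 1753.33 μs; sum = 10153.3 μs.
End-to-end = 11400 μs.

11400 μs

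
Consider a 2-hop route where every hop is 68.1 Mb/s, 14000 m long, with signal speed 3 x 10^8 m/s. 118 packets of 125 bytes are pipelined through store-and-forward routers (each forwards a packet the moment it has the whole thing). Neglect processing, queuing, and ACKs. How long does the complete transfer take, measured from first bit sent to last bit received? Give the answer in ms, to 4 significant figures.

1.841 ms

Per-hop transmission t_tx = L/R = 1000/68100000 = 0.0146843 ms.
Per-hop propagation t_prop = 14000/300000000 = 0.0466667 ms.
Pipeline fill: first packet needs 2·t_tx to clear all hops; remaining 117 packets each add one t_tx.
Total = (2+118-1)·t_tx + 2·t_prop = 119·0.0146843 + 2·0.0466667 = 1.841 ms.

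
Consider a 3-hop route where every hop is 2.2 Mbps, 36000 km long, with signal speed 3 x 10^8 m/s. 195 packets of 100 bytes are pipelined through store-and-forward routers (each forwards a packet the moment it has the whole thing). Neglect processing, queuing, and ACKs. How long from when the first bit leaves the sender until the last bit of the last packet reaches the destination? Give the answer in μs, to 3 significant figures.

Per-hop transmission t_tx = L/R = 800/2200000 = 363.636 μs.
Per-hop propagation t_prop = 36000000/300000000 = 120000 μs.
Pipeline fill: first packet needs 3·t_tx to clear all hops; remaining 194 packets each add one t_tx.
Total = (3+195-1)·t_tx + 3·t_prop = 197·363.636 + 3·120000 = 432000 μs.

432000 μs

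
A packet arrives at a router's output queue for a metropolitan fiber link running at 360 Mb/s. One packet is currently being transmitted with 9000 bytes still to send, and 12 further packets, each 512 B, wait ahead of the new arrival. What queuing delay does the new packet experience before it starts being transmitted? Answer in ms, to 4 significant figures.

Each queued packet: L/R = 4096/360000000 = 0.0113778 ms.
12 queued → 0.136533 ms.
Plus remaining 72000 bits of current packet: 0.2 ms.
Queuing delay = 0.3365 ms.

0.3365 ms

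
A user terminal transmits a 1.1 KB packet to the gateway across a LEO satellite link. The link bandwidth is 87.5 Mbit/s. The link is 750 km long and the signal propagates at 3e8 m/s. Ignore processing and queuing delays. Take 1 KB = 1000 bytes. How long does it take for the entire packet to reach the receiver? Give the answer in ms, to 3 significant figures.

L = 8800 bits.
Transmission delay = L/R = 8800 / 87500000 = 0.100571 ms.
Propagation delay = d/s = 750000 m / 300000000 m/s = 2.5 ms.
Total = 2.60 ms.

2.60 ms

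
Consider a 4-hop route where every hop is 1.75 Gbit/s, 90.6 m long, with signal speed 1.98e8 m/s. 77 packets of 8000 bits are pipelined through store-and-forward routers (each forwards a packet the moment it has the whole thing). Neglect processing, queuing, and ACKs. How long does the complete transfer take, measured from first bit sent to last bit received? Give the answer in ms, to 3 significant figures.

Per-hop transmission t_tx = L/R = 8000/1750000000 = 0.00457143 ms.
Per-hop propagation t_prop = 90.6/198000000 = 0.000457576 ms.
Pipeline fill: first packet needs 4·t_tx to clear all hops; remaining 76 packets each add one t_tx.
Total = (4+77-1)·t_tx + 4·t_prop = 80·0.00457143 + 4·0.000457576 = 0.368 ms.

0.368 ms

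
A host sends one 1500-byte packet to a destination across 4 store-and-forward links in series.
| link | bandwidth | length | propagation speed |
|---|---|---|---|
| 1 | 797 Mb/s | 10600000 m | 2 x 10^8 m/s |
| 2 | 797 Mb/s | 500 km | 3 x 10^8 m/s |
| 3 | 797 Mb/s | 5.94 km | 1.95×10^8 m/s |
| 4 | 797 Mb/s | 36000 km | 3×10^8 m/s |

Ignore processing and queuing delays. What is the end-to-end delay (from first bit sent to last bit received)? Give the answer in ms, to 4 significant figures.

L = 1500 × 8 = 12000 bits.
Transmission delay per hop = L/R = 12000/797000000 = 0.0150565 ms; 4 hops → 0.0602258 ms.
Propagation delays (d/s per hop): 53, 1.66667, 0.0304615, 120 ms; sum = 174.697 ms.
End-to-end = 174.8 ms.

174.8 ms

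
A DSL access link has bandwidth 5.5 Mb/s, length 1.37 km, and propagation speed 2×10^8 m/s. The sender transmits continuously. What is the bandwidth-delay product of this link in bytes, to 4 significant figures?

4.709 bytes

Propagation delay = 1370 / 200000000 = 6.85e-06 s.
BDP = R × t_prop = 5500000 × 6.85e-06 = 37.675 bits.
In bytes: 37.675/8 = 4.709 bytes.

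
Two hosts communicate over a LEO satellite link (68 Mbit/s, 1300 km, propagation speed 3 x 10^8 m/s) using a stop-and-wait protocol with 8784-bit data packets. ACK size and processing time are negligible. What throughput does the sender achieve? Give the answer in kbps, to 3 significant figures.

t_tx = L/R = 8784/68000000 = 0.000129176 s.
t_prop = 1300000/300000000 = 0.00433333 s; RTT = 0.00866667 s.
Cycle = t_tx + RTT = 0.00879584 s.
Throughput = L / cycle = 8784 / 0.00879584 = 999 kbps.

999 kbps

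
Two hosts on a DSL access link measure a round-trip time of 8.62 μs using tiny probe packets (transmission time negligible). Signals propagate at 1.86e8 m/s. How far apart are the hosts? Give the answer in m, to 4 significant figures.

801.7 m

One-way propagation = RTT/2 = 4.31 μs.
d = s × t = 186000000 × 4.31e-06 = 801.7 m.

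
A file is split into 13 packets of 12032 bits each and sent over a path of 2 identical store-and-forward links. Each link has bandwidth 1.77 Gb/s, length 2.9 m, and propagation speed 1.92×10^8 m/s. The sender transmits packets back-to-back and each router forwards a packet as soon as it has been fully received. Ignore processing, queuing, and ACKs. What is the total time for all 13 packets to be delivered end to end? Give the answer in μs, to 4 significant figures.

95.20 μs

Per-hop transmission t_tx = L/R = 12032/1770000000 = 6.79774 μs.
Per-hop propagation t_prop = 2.9/192000000 = 0.0151042 μs.
Pipeline fill: first packet needs 2·t_tx to clear all hops; remaining 12 packets each add one t_tx.
Total = (2+13-1)·t_tx + 2·t_prop = 14·6.79774 + 2·0.0151042 = 95.20 μs.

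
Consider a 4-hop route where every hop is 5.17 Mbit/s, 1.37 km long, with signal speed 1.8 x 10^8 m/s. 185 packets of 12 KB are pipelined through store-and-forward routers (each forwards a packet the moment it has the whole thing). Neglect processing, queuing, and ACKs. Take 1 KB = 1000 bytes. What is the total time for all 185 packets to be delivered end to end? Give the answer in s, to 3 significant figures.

Per-hop transmission t_tx = L/R = 96000/5170000 = 0.0185687 s.
Per-hop propagation t_prop = 1370/180000000 = 7.61111e-06 s.
Pipeline fill: first packet needs 4·t_tx to clear all hops; remaining 184 packets each add one t_tx.
Total = (4+185-1)·t_tx + 4·t_prop = 188·0.0185687 + 4·7.61111e-06 = 3.49 s.

3.49 s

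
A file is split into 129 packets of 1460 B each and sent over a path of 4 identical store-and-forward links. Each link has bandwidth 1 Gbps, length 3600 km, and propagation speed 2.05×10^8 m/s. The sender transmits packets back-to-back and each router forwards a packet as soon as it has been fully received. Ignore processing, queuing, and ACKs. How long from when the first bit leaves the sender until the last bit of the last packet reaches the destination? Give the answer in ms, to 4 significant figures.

Per-hop transmission t_tx = L/R = 11680/1000000000 = 0.01168 ms.
Per-hop propagation t_prop = 3600000/2.05e+08 = 17.561 ms.
Pipeline fill: first packet needs 4·t_tx to clear all hops; remaining 128 packets each add one t_tx.
Total = (4+129-1)·t_tx + 4·t_prop = 132·0.01168 + 4·17.561 = 71.79 ms.

71.79 ms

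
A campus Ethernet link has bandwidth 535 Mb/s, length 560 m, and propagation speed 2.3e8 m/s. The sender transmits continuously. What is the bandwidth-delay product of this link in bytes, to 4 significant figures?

Propagation delay = 560 / 2.3e+08 = 2.43478e-06 s.
BDP = R × t_prop = 535000000 × 2.43478e-06 = 1302.61 bits.
In bytes: 1302.61/8 = 162.8 bytes.

162.8 bytes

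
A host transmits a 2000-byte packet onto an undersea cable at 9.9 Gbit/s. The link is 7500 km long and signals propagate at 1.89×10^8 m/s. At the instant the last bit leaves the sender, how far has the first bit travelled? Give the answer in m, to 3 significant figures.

t_tx = L/R = 16000/9900000000 = 1.61616e-06 s.
Distance = s × t_tx = 189000000 × 1.61616e-06 = 305 m.

305 m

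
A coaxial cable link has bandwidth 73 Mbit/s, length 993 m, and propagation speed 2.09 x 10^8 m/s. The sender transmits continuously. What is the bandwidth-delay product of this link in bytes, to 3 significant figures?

43.4 bytes

Propagation delay = 993 / 209000000 = 4.7512e-06 s.
BDP = R × t_prop = 73000000 × 4.7512e-06 = 346.837 bits.
In bytes: 346.837/8 = 43.4 bytes.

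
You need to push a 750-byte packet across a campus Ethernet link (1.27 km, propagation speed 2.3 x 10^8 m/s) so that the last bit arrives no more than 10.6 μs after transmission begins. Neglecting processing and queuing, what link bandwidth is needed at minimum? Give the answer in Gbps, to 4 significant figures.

L = 6000 bits.
Propagation delay = 1270 / 2.3e+08 = 5.52174 μs.
Transmission budget = 10.6 − 5.52174 = 5.07826 μs.
R ≥ L / t_tx = 6000 bits / 5.07826e-06 s = 1.182 Gbps.

1.182 Gbps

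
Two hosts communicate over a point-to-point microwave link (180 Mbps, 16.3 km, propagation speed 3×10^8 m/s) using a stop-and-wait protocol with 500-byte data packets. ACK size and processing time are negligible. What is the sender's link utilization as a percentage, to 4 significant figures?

16.98 %

t_tx = L/R = 4000/180000000 = 2.22222e-05 s.
t_prop = 16300/300000000 = 5.43333e-05 s; RTT = 0.000108667 s.
Cycle = t_tx + RTT = 0.000130889 s.
Utilization = t_tx / cycle = 2.22222e-05/0.000130889 = 16.98 %.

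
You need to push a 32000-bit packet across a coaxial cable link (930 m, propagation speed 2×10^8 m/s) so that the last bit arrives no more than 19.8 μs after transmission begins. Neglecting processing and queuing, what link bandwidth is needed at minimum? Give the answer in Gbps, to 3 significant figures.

Propagation delay = 930 / 200000000 = 4.65 μs.
Transmission budget = 19.8 − 4.65 = 15.15 μs.
R ≥ L / t_tx = 32000 bits / 1.515e-05 s = 2.11 Gbps.

2.11 Gbps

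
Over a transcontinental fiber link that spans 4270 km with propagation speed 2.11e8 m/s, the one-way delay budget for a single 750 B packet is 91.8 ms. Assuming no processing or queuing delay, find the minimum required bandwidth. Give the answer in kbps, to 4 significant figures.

83.84 kbps

L = 6000 bits.
Propagation delay = 4270000 / 211000000 = 20.237 ms.
Transmission budget = 91.8 − 20.237 = 71.563 ms.
R ≥ L / t_tx = 6000 bits / 0.071563 s = 83.84 kbps.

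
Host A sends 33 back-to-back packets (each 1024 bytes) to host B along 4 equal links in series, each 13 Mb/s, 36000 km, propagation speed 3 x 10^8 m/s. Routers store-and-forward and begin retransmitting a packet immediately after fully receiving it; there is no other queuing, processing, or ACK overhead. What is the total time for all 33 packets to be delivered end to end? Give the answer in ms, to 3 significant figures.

Per-hop transmission t_tx = L/R = 8192/13000000 = 0.630154 ms.
Per-hop propagation t_prop = 36000000/300000000 = 120 ms.
Pipeline fill: first packet needs 4·t_tx to clear all hops; remaining 32 packets each add one t_tx.
Total = (4+33-1)·t_tx + 4·t_prop = 36·0.630154 + 4·120 = 503 ms.

503 ms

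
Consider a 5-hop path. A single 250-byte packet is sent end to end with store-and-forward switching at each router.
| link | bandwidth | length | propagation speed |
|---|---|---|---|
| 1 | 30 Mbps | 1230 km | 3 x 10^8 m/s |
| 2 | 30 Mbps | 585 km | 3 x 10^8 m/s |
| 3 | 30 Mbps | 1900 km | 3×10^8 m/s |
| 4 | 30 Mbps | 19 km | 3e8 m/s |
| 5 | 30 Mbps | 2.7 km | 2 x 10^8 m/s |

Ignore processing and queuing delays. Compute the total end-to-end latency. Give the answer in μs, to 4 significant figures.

L = 250 × 8 = 2000 bits.
Transmission delay per hop = L/R = 2000/30000000 = 66.6667 μs; 5 hops → 333.333 μs.
Propagation delays (d/s per hop): 4100, 1950, 6333.33, 63.3333, 13.5 μs; sum = 12460.2 μs.
End-to-end = 12790 μs.

12790 μs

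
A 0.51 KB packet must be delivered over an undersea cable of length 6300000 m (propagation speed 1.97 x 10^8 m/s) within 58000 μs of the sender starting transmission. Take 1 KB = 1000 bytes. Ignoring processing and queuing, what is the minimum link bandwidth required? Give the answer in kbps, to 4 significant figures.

L = 4080 bits.
Propagation delay = 6300000 / 197000000 = 31979.7 μs.
Transmission budget = 58000 − 31979.7 = 26020.3 μs.
R ≥ L / t_tx = 4080 bits / 0.0260203 s = 156.8 kbps.

156.8 kbps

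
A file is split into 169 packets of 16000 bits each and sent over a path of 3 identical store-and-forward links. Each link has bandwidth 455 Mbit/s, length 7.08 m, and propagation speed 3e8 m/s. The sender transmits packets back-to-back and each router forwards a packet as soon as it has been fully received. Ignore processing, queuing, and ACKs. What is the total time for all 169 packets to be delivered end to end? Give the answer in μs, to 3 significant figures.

Per-hop transmission t_tx = L/R = 16000/455000000 = 35.1648 μs.
Per-hop propagation t_prop = 7.08/300000000 = 0.0236 μs.
Pipeline fill: first packet needs 3·t_tx to clear all hops; remaining 168 packets each add one t_tx.
Total = (3+169-1)·t_tx + 3·t_prop = 171·35.1648 + 3·0.0236 = 6010 μs.

6010 μs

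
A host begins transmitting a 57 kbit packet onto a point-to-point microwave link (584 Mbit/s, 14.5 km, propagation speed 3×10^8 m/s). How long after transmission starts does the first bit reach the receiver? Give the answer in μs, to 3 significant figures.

48.3 μs

First bit experiences only propagation delay: d/s = 14500/300000000 = 48.3 μs.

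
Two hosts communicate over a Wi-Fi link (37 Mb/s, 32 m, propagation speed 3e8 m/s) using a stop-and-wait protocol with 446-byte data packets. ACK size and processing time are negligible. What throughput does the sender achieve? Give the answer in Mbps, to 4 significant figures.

t_tx = L/R = 3568/37000000 = 9.64324e-05 s.
t_prop = 32/300000000 = 1.06667e-07 s; RTT = 2.13333e-07 s.
Cycle = t_tx + RTT = 9.66458e-05 s.
Throughput = L / cycle = 3568 / 9.66458e-05 = 36.92 Mbps.

36.92 Mbps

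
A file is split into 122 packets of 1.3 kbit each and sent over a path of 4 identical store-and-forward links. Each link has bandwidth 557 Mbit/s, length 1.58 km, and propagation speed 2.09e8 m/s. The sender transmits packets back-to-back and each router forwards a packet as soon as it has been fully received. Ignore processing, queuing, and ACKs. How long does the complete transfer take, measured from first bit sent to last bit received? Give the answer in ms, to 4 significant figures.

0.3220 ms

Per-hop transmission t_tx = L/R = 1300/557000000 = 0.00233393 ms.
Per-hop propagation t_prop = 1580/209000000 = 0.00755981 ms.
Pipeline fill: first packet needs 4·t_tx to clear all hops; remaining 121 packets each add one t_tx.
Total = (4+122-1)·t_tx + 4·t_prop = 125·0.00233393 + 4·0.00755981 = 0.3220 ms.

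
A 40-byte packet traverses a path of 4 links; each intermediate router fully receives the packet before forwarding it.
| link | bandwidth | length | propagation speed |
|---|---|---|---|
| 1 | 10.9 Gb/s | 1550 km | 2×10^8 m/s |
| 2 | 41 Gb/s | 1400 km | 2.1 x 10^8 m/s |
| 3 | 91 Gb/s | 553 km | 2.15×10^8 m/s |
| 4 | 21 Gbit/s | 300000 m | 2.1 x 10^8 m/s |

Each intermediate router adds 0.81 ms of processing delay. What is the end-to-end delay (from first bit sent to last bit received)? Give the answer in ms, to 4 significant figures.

L = 40 × 8 = 320 bits.
Transmission delays (L/R per hop): 2.93578e-05, 7.80488e-06, 3.51648e-06, 1.52381e-05 ms; sum = 5.59173e-05 ms.
Propagation delays (d/s per hop): 7.75, 6.66667, 2.57209, 1.42857 ms; sum = 18.4173 ms.
Processing at 3 router(s): 3 × 0.81 ms = 2.43 ms.
End-to-end = 20.85 ms.

20.85 ms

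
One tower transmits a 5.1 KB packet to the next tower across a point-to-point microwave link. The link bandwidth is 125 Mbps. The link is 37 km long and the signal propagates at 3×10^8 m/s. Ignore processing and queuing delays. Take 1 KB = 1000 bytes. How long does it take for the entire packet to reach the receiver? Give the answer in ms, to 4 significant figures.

L = 40800 bits.
Transmission delay = L/R = 40800 / 125000000 = 0.3264 ms.
Propagation delay = d/s = 37000 m / 300000000 m/s = 0.123333 ms.
Total = 0.4497 ms.

0.4497 ms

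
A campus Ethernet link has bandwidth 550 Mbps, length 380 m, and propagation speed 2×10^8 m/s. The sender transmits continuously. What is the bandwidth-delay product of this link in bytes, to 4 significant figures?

Propagation delay = 380 / 200000000 = 1.9e-06 s.
BDP = R × t_prop = 550000000 × 1.9e-06 = 1045 bits.
In bytes: 1045/8 = 130.6 bytes.

130.6 bytes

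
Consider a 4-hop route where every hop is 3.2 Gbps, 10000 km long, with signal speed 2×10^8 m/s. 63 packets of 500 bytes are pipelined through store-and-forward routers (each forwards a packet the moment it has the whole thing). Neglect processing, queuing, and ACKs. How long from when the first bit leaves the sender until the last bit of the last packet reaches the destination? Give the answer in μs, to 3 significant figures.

Per-hop transmission t_tx = L/R = 4000/3200000000 = 1.25 μs.
Per-hop propagation t_prop = 10000000/200000000 = 50000 μs.
Pipeline fill: first packet needs 4·t_tx to clear all hops; remaining 62 packets each add one t_tx.
Total = (4+63-1)·t_tx + 4·t_prop = 66·1.25 + 4·50000 = 200000 μs.

200000 μs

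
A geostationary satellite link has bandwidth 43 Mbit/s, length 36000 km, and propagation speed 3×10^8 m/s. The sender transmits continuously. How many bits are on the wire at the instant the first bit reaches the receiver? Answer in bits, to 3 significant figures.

5160000 bits

Propagation delay = 36000000 / 300000000 = 0.12 s.
BDP = R × t_prop = 43000000 × 0.12 = 5160000 bits.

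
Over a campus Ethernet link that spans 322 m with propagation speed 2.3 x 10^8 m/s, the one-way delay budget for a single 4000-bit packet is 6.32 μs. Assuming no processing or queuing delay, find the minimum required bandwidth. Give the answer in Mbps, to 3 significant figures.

813 Mbps

Propagation delay = 322 / 2.3e+08 = 1.4 μs.
Transmission budget = 6.32 − 1.4 = 4.92 μs.
R ≥ L / t_tx = 4000 bits / 4.92e-06 s = 813 Mbps.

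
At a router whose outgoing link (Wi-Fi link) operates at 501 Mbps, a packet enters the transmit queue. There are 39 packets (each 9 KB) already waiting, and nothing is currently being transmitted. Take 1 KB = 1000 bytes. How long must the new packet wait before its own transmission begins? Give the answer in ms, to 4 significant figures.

Each queued packet: L/R = 72000/501000000 = 0.143713 ms.
39 queued → 5.60479 ms.
Queuing delay = 5.605 ms.

5.605 ms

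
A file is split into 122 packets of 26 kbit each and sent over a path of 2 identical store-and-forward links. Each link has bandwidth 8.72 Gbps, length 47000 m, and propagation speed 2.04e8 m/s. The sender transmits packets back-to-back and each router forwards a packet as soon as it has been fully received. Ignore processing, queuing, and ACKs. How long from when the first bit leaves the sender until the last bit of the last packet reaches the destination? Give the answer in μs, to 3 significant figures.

Per-hop transmission t_tx = L/R = 26000/8720000000 = 2.98165 μs.
Per-hop propagation t_prop = 47000/204000000 = 230.392 μs.
Pipeline fill: first packet needs 2·t_tx to clear all hops; remaining 121 packets each add one t_tx.
Total = (2+122-1)·t_tx + 2·t_prop = 123·2.98165 + 2·230.392 = 828 μs.

828 μs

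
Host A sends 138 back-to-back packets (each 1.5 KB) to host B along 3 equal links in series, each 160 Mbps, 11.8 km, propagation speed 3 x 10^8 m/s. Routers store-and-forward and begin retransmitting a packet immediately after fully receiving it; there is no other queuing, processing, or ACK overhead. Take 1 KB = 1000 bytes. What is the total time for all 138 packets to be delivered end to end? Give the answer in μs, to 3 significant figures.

Per-hop transmission t_tx = L/R = 12000/160000000 = 75 μs.
Per-hop propagation t_prop = 11800/300000000 = 39.3333 μs.
Pipeline fill: first packet needs 3·t_tx to clear all hops; remaining 137 packets each add one t_tx.
Total = (3+138-1)·t_tx + 3·t_prop = 140·75 + 3·39.3333 = 10600 μs.

10600 μs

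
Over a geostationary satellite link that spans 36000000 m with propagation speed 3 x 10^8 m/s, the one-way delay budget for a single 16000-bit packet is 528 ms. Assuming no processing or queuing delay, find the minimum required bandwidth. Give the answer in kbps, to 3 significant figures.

39.2 kbps

Propagation delay = 36000000 / 300000000 = 120 ms.
Transmission budget = 528 − 120 = 408 ms.
R ≥ L / t_tx = 16000 bits / 0.408 s = 39.2 kbps.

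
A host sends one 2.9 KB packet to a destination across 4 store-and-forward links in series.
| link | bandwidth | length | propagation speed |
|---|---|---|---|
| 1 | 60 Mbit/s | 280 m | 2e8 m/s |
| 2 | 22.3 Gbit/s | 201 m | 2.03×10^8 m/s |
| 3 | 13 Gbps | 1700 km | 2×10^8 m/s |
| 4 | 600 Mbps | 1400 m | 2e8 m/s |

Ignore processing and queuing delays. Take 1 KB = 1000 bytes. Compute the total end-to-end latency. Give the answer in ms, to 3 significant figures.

L = 23200 bits.
Transmission delays (L/R per hop): 0.386667, 0.00104036, 0.00178462, 0.0386667 ms; sum = 0.428158 ms.
Propagation delays (d/s per hop): 0.0014, 0.000990148, 8.5, 0.007 ms; sum = 8.50939 ms.
End-to-end = 8.94 ms.

8.94 ms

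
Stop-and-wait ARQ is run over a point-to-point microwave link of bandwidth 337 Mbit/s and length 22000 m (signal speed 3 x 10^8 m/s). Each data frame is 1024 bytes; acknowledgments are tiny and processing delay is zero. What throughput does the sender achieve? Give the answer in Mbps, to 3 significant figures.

47.9 Mbps

t_tx = L/R = 8192/337000000 = 2.43086e-05 s.
t_prop = 22000/300000000 = 7.33333e-05 s; RTT = 0.000146667 s.
Cycle = t_tx + RTT = 0.000170975 s.
Throughput = L / cycle = 8192 / 0.000170975 = 47.9 Mbps.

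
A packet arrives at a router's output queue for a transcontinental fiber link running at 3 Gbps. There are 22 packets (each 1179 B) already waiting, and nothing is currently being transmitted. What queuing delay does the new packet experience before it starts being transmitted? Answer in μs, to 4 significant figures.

Each queued packet: L/R = 9432/3000000000 = 3.144 μs.
22 queued → 69.168 μs.
Queuing delay = 69.17 μs.

69.17 μs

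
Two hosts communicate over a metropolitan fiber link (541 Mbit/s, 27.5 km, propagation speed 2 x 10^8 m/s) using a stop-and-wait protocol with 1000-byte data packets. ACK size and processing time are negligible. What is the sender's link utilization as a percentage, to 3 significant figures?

5.10 %

t_tx = L/R = 8000/541000000 = 1.47874e-05 s.
t_prop = 27500/200000000 = 0.0001375 s; RTT = 0.000275 s.
Cycle = t_tx + RTT = 0.000289787 s.
Utilization = t_tx / cycle = 1.47874e-05/0.000289787 = 5.10 %.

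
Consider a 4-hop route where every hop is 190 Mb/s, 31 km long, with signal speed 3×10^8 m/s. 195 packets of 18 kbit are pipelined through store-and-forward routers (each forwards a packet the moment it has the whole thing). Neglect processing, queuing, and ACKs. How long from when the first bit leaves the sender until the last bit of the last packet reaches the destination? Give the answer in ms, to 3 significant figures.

Per-hop transmission t_tx = L/R = 18000/190000000 = 0.0947368 ms.
Per-hop propagation t_prop = 31000/300000000 = 0.103333 ms.
Pipeline fill: first packet needs 4·t_tx to clear all hops; remaining 194 packets each add one t_tx.
Total = (4+195-1)·t_tx + 4·t_prop = 198·0.0947368 + 4·0.103333 = 19.2 ms.

19.2 ms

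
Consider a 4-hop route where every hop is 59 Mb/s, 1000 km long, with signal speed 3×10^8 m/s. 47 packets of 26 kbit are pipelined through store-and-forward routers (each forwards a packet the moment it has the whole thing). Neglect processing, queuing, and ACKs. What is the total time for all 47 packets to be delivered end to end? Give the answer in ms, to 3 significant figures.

Per-hop transmission t_tx = L/R = 26000/59000000 = 0.440678 ms.
Per-hop propagation t_prop = 1000000/300000000 = 3.33333 ms.
Pipeline fill: first packet needs 4·t_tx to clear all hops; remaining 46 packets each add one t_tx.
Total = (4+47-1)·t_tx + 4·t_prop = 50·0.440678 + 4·3.33333 = 35.4 ms.

35.4 ms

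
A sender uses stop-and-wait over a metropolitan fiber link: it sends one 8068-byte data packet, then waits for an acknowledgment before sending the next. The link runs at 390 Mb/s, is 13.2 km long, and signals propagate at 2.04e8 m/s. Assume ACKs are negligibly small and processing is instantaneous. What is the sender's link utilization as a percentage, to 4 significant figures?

t_tx = L/R = 64544/390000000 = 0.000165497 s.
t_prop = 13200/204000000 = 6.47059e-05 s; RTT = 0.000129412 s.
Cycle = t_tx + RTT = 0.000294909 s.
Utilization = t_tx / cycle = 0.000165497/0.000294909 = 56.12 %.

56.12 %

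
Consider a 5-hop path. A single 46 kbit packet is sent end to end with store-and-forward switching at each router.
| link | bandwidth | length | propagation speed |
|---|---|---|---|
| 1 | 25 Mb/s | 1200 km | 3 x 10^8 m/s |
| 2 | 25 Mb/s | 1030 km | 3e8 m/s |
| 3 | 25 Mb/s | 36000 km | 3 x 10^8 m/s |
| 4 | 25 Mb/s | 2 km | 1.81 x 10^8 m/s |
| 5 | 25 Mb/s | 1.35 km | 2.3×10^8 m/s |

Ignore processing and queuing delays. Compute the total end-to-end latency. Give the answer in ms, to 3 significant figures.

137 ms

L = 46000 bits.
Transmission delay per hop = L/R = 46000/25000000 = 1.84 ms; 5 hops → 9.2 ms.
Propagation delays (d/s per hop): 4, 3.43333, 120, 0.0110497, 0.00586957 ms; sum = 127.45 ms.
End-to-end = 137 ms.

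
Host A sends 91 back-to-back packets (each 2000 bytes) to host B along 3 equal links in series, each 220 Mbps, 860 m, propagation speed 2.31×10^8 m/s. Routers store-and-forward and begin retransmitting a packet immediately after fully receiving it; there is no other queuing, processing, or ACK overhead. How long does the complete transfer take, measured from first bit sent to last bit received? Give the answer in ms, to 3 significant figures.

6.77 ms

Per-hop transmission t_tx = L/R = 16000/220000000 = 0.0727273 ms.
Per-hop propagation t_prop = 860/231000000 = 0.00372294 ms.
Pipeline fill: first packet needs 3·t_tx to clear all hops; remaining 90 packets each add one t_tx.
Total = (3+91-1)·t_tx + 3·t_prop = 93·0.0727273 + 3·0.00372294 = 6.77 ms.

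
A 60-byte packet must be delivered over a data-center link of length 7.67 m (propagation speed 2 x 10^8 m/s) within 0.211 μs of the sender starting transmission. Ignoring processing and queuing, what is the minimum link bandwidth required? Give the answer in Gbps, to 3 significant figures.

L = 480 bits.
Propagation delay = 7.67 / 200000000 = 0.03835 μs.
Transmission budget = 0.211 − 0.03835 = 0.17265 μs.
R ≥ L / t_tx = 480 bits / 1.7265e-07 s = 2.78 Gbps.

2.78 Gbps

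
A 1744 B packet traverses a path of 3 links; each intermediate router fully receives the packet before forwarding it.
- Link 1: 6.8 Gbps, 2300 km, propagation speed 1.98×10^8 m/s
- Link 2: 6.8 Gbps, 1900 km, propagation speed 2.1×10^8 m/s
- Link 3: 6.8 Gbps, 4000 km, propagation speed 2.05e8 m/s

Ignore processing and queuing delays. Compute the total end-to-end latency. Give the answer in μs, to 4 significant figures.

40180 μs

L = 1744 × 8 = 13952 bits.
Transmission delay per hop = L/R = 13952/6800000000 = 2.05176 μs; 3 hops → 6.15529 μs.
Propagation delays (d/s per hop): 11616.2, 9047.62, 19512.2 μs; sum = 40176 μs.
End-to-end = 40180 μs.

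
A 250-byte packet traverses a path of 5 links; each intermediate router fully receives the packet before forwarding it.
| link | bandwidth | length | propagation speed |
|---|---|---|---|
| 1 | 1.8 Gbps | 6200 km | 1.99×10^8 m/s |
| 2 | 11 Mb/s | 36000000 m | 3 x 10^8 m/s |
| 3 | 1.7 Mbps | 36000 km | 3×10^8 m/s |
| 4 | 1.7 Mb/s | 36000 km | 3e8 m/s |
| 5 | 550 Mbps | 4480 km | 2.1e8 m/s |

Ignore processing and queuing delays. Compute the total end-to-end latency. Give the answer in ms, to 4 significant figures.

L = 250 × 8 = 2000 bits.
Transmission delays (L/R per hop): 0.00111111, 0.181818, 1.17647, 1.17647, 0.00363636 ms; sum = 2.53951 ms.
Propagation delays (d/s per hop): 31.1558, 120, 120, 120, 21.3333 ms; sum = 412.489 ms.
End-to-end = 415.0 ms.

415.0 ms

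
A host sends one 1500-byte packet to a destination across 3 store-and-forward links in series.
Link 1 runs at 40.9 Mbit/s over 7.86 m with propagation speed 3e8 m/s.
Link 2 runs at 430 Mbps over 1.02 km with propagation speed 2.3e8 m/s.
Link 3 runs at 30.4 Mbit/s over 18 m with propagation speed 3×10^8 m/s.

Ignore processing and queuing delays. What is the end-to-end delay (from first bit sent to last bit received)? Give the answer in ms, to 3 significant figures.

0.721 ms

L = 1500 × 8 = 12000 bits.
Transmission delays (L/R per hop): 0.293399, 0.027907, 0.394737 ms; sum = 0.716042 ms.
Propagation delays (d/s per hop): 2.62e-05, 0.00443478, 6e-05 ms; sum = 0.00452098 ms.
End-to-end = 0.721 ms.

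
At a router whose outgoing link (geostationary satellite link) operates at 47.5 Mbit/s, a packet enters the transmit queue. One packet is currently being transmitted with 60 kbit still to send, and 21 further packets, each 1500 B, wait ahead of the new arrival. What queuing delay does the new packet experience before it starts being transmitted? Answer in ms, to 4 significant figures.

Each queued packet: L/R = 12000/47500000 = 0.252632 ms.
21 queued → 5.30526 ms.
Plus remaining 60000 bits of current packet: 1.26316 ms.
Queuing delay = 6.568 ms.

6.568 ms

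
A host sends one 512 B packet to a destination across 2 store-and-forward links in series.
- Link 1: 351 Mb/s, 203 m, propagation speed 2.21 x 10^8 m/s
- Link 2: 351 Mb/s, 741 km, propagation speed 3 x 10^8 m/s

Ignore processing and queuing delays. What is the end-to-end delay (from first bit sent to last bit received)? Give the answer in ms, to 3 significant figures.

L = 512 × 8 = 4096 bits.
Transmission delay per hop = L/R = 4096/351000000 = 0.0116695 ms; 2 hops → 0.023339 ms.
Propagation delays (d/s per hop): 0.000918552, 2.47 ms; sum = 2.47092 ms.
End-to-end = 2.49 ms.

2.49 ms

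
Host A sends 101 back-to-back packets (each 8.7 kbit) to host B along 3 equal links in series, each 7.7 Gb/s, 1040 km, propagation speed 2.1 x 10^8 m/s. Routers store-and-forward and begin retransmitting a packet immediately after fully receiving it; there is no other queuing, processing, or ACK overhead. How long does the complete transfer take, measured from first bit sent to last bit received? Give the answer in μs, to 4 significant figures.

14970 μs

Per-hop transmission t_tx = L/R = 8700/7700000000 = 1.12987 μs.
Per-hop propagation t_prop = 1040000/210000000 = 4952.38 μs.
Pipeline fill: first packet needs 3·t_tx to clear all hops; remaining 100 packets each add one t_tx.
Total = (3+101-1)·t_tx + 3·t_prop = 103·1.12987 + 3·4952.38 = 14970 μs.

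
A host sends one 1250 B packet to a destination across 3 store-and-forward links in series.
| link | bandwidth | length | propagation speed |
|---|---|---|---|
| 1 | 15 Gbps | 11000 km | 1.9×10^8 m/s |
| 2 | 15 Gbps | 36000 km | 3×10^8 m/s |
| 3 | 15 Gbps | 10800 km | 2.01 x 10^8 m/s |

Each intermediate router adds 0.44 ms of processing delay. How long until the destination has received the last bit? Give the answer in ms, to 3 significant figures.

L = 1250 × 8 = 10000 bits.
Transmission delay per hop = L/R = 10000/15000000000 = 0.000666667 ms; 3 hops → 0.002 ms.
Propagation delays (d/s per hop): 57.8947, 120, 53.7313 ms; sum = 231.626 ms.
Processing at 2 router(s): 2 × 0.44 ms = 0.88 ms.
End-to-end = 233 ms.

233 ms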